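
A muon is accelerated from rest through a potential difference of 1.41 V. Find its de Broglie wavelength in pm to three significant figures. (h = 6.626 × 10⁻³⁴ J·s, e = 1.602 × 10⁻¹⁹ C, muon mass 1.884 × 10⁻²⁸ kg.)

KE = eV = 1.602 × 10⁻¹⁹ × 1.410 = 2.259 × 10⁻¹⁹ J.
p = √(2mKE) = √(2 × 1.884 × 10⁻²⁸ × 2.259 × 10⁻¹⁹) = 9.226 × 10⁻²⁴ kg·m/s.
λ = h/p = 6.626 × 10⁻³⁴ / 9.226 × 10⁻²⁴ = 7.18 × 10⁻¹¹ m = 71.8 pm.

λ = 71.8 pm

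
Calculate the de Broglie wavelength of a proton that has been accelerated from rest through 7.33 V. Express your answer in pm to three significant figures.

KE = eV = 1.602 × 10⁻¹⁹ × 7.330 = 1.174 × 10⁻¹⁸ J.
p = √(2mKE) = √(2 × 1.673 × 10⁻²⁷ × 1.174 × 10⁻¹⁸) = 6.268 × 10⁻²³ kg·m/s.
λ = h/p = 6.626 × 10⁻³⁴ / 6.268 × 10⁻²³ = 1.06 × 10⁻¹¹ m = 10.6 pm.

λ = 10.6 pm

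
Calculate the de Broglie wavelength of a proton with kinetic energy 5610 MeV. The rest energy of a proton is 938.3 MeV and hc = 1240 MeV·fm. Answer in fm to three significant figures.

Total energy E = KE + m₀c² = 5610 + 938.3 = 6548.3 MeV.
(pc)² = E² − (m₀c²)² = (6548.3)² − (938.3)² = 4.200 × 10⁷ MeV², so pc = 6481 MeV.
λ = hc/(pc) = 1240 MeV·fm / 6481 MeV = 0.191 fm.

λ = 0.191 fm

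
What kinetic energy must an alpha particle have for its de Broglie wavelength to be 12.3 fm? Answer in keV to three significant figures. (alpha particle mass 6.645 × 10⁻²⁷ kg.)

p = h/λ = 6.626 × 10⁻³⁴ / 1.230 × 10⁻¹⁴ = 5.387 × 10⁻²⁰ kg·m/s.
KE = p²/(2m) = (5.387 × 10⁻²⁰)² / (2 × 6.645 × 10⁻²⁷) = 2.184 × 10⁻¹³ J = 1360 keV.

KE = 1360 keV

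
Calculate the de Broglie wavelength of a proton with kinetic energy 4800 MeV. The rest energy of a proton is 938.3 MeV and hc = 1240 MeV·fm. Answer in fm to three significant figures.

Total energy E = KE + m₀c² = 4800 + 938.3 = 5738.3 MeV.
(pc)² = E² − (m₀c²)² = (5738.3)² − (938.3)² = 3.205 × 10⁷ MeV², so pc = 5661 MeV.
λ = hc/(pc) = 1240 MeV·fm / 5661 MeV = 0.219 fm.

λ = 0.219 fm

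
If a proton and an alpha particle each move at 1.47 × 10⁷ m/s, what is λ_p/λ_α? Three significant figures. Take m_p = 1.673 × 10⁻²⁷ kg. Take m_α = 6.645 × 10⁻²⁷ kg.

λ_p/λ_α = 3.97

At fixed v, p = mv so λ = h/(mv) ∝ 1/m.
λ_p/λ_α = m_α/m_p = 6.645 × 10⁻²⁷/1.673 × 10⁻²⁷ = 3.97.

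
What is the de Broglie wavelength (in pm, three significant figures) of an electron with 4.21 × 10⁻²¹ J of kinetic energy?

λ = 7570 pm

p = √(2mKE) = √(2 × 9.109 × 10⁻³¹ × 4.210 × 10⁻²¹) = 8.758 × 10⁻²⁶ kg·m/s.
λ = h/p = 6.626 × 10⁻³⁴ / 8.758 × 10⁻²⁶ = 7.57 × 10⁻⁹ m = 7570 pm.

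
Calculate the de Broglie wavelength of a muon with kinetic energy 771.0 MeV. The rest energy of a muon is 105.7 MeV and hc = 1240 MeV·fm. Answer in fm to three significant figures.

λ = 1.42 fm

Total energy E = KE + m₀c² = 771.0 + 105.7 = 876.7 MeV.
(pc)² = E² − (m₀c²)² = (876.7)² − (105.7)² = 7.574 × 10⁵ MeV², so pc = 870.3 MeV.
λ = hc/(pc) = 1240 MeV·fm / 870.3 MeV = 1.42 fm.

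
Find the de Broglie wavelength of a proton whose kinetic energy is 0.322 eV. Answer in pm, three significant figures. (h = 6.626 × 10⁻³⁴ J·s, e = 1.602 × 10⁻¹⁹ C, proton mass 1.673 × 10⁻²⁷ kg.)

KE = 0.322 eV = 5.158 × 10⁻²⁰ J.
p = √(2mKE) = √(2 × 1.673 × 10⁻²⁷ × 5.158 × 10⁻²⁰) = 1.314 × 10⁻²³ kg·m/s.
λ = h/p = 6.626 × 10⁻³⁴ / 1.314 × 10⁻²³ = 5.04 × 10⁻¹¹ m = 50.4 pm.

λ = 50.4 pm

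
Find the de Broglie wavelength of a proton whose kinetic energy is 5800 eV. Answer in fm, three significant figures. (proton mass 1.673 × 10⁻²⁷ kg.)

λ = 376 fm

KE = 5800 eV = 9.292 × 10⁻¹⁶ J.
p = √(2mKE) = √(2 × 1.673 × 10⁻²⁷ × 9.292 × 10⁻¹⁶) = 1.763 × 10⁻²¹ kg·m/s.
λ = h/p = 6.626 × 10⁻³⁴ / 1.763 × 10⁻²¹ = 3.76 × 10⁻¹³ m = 376 fm.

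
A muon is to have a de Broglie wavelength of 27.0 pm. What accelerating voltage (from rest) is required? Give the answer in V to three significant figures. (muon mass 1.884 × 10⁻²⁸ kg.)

p = h/λ = 6.626 × 10⁻³⁴ / 2.700 × 10⁻¹¹ = 2.454 × 10⁻²³ kg·m/s.
KE = p²/(2m) = 1.598 × 10⁻¹⁸ J.
V = KE/e = 1.598 × 10⁻¹⁸ / (1.602 × 10⁻¹⁹) = 9.98 V.

V = 9.98 V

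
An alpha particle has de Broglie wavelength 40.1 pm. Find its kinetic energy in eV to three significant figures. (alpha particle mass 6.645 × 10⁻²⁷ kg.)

KE = 0.128 eV

p = h/λ = 6.626 × 10⁻³⁴ / 4.010 × 10⁻¹¹ = 1.652 × 10⁻²³ kg·m/s.
KE = p²/(2m) = (1.652 × 10⁻²³)² / (2 × 6.645 × 10⁻²⁷) = 2.054 × 10⁻²⁰ J = 0.128 eV.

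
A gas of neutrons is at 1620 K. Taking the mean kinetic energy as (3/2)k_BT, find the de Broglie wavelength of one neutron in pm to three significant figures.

KE = (3/2)k_BT = 1.5 × 1.381 × 10⁻²³ × 1620 = 3.356 × 10⁻²⁰ J.
p = √(2mKE) = √(2 × 1.675 × 10⁻²⁷ × 3.356 × 10⁻²⁰) = 1.060 × 10⁻²³ kg·m/s.
λ = h/p = 6.25 × 10⁻¹¹ m = 62.5 pm.

λ = 62.5 pm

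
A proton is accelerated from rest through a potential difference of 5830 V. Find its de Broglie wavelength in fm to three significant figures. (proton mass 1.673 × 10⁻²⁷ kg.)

λ = 375 fm

KE = eV = 1.602 × 10⁻¹⁹ × 5830 = 9.340 × 10⁻¹⁶ J.
p = √(2mKE) = √(2 × 1.673 × 10⁻²⁷ × 9.340 × 10⁻¹⁶) = 1.768 × 10⁻²¹ kg·m/s.
λ = h/p = 6.626 × 10⁻³⁴ / 1.768 × 10⁻²¹ = 3.75 × 10⁻¹³ m = 375 fm.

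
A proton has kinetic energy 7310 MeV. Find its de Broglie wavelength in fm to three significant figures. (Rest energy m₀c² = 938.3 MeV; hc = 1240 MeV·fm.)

Total energy E = KE + m₀c² = 7310 + 938.3 = 8248.3 MeV.
(pc)² = E² − (m₀c²)² = (8248.3)² − (938.3)² = 6.715 × 10⁷ MeV², so pc = 8195 MeV.
λ = hc/(pc) = 1240 MeV·fm / 8195 MeV = 0.151 fm.

λ = 0.151 fm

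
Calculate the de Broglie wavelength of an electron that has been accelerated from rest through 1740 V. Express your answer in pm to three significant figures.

KE = eV = 1.602 × 10⁻¹⁹ × 1740 = 2.787 × 10⁻¹⁶ J.
p = √(2mKE) = √(2 × 9.109 × 10⁻³¹ × 2.787 × 10⁻¹⁶) = 2.253 × 10⁻²³ kg·m/s.
λ = h/p = 6.626 × 10⁻³⁴ / 2.253 × 10⁻²³ = 2.94 × 10⁻¹¹ m = 29.4 pm.

λ = 29.4 pm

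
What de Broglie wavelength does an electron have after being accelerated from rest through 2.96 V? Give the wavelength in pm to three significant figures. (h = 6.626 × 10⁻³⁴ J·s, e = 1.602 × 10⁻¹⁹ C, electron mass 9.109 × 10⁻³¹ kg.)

KE = eV = 1.602 × 10⁻¹⁹ × 2.960 = 4.742 × 10⁻¹⁹ J.
p = √(2mKE) = √(2 × 9.109 × 10⁻³¹ × 4.742 × 10⁻¹⁹) = 9.295 × 10⁻²⁵ kg·m/s.
λ = h/p = 6.626 × 10⁻³⁴ / 9.295 × 10⁻²⁵ = 7.13 × 10⁻¹⁰ m = 713 pm.

λ = 713 pm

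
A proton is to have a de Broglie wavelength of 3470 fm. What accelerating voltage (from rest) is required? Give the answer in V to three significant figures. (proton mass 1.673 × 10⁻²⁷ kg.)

V = 68.0 V

p = h/λ = 6.626 × 10⁻³⁴ / 3.470 × 10⁻¹² = 1.910 × 10⁻²² kg·m/s.
KE = p²/(2m) = 1.090 × 10⁻¹⁷ J.
V = KE/e = 1.090 × 10⁻¹⁷ / (1.602 × 10⁻¹⁹) = 68.0 V.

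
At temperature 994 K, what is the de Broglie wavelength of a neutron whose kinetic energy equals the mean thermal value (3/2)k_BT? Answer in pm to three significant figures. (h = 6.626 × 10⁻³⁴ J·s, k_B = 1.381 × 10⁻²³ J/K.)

λ = 79.8 pm

KE = (3/2)k_BT = 1.5 × 1.381 × 10⁻²³ × 994 = 2.059 × 10⁻²⁰ J.
p = √(2mKE) = √(2 × 1.675 × 10⁻²⁷ × 2.059 × 10⁻²⁰) = 8.305 × 10⁻²⁴ kg·m/s.
λ = h/p = 7.98 × 10⁻¹¹ m = 79.8 pm.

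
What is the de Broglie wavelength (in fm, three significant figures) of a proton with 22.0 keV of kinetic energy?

KE = 22.0 keV = 3.524 × 10⁻¹⁵ J.
p = √(2mKE) = √(2 × 1.673 × 10⁻²⁷ × 3.524 × 10⁻¹⁵) = 3.434 × 10⁻²¹ kg·m/s.
λ = h/p = 6.626 × 10⁻³⁴ / 3.434 × 10⁻²¹ = 1.93 × 10⁻¹³ m = 193 fm.

λ = 193 fm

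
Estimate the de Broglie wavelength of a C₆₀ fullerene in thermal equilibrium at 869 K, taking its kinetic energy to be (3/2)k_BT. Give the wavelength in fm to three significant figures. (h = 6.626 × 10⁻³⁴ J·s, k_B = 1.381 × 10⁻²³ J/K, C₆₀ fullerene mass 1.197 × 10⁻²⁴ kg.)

KE = (3/2)k_BT = 1.5 × 1.381 × 10⁻²³ × 869 = 1.800 × 10⁻²⁰ J.
p = √(2mKE) = √(2 × 1.197 × 10⁻²⁴ × 1.800 × 10⁻²⁰) = 2.076 × 10⁻²² kg·m/s.
λ = h/p = 3.19 × 10⁻¹² m = 3190 fm.

λ = 3190 fm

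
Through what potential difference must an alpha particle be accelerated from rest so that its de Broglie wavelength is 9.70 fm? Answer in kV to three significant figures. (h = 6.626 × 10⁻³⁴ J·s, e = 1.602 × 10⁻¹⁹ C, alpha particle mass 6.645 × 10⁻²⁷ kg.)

p = h/λ = 6.626 × 10⁻³⁴ / 9.700 × 10⁻¹⁵ = 6.831 × 10⁻²⁰ kg·m/s.
KE = p²/(2m) = 3.511 × 10⁻¹³ J.
V = KE/2e = 3.511 × 10⁻¹³ / (2 × 1.602 × 10⁻¹⁹) = 1100 kV.

V = 1100 kV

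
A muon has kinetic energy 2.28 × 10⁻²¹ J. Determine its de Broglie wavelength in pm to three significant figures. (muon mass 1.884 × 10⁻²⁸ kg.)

p = √(2mKE) = √(2 × 1.884 × 10⁻²⁸ × 2.280 × 10⁻²¹) = 9.269 × 10⁻²⁵ kg·m/s.
λ = h/p = 6.626 × 10⁻³⁴ / 9.269 × 10⁻²⁵ = 7.15 × 10⁻¹⁰ m = 715 pm.

λ = 715 pm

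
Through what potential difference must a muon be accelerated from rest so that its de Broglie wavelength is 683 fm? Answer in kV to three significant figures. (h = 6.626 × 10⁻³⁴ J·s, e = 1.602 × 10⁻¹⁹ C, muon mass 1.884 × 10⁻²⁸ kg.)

p = h/λ = 6.626 × 10⁻³⁴ / 6.830 × 10⁻¹³ = 9.701 × 10⁻²² kg·m/s.
KE = p²/(2m) = 2.498 × 10⁻¹⁵ J.
V = KE/e = 2.498 × 10⁻¹⁵ / (1.602 × 10⁻¹⁹) = 15.6 kV.

V = 15.6 kV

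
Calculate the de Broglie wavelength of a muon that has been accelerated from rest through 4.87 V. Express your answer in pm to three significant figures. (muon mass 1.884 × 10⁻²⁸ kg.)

λ = 38.6 pm

KE = eV = 1.602 × 10⁻¹⁹ × 4.870 = 7.802 × 10⁻¹⁹ J.
p = √(2mKE) = √(2 × 1.884 × 10⁻²⁸ × 7.802 × 10⁻¹⁹) = 1.715 × 10⁻²³ kg·m/s.
λ = h/p = 6.626 × 10⁻³⁴ / 1.715 × 10⁻²³ = 3.86 × 10⁻¹¹ m = 38.6 pm.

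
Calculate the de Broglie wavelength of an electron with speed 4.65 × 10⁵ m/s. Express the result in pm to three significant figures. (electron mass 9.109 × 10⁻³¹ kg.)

p = mv = 9.109 × 10⁻³¹ × 4.65 × 10⁵ = 4.236 × 10⁻²⁵ kg·m/s.
λ = h/p = 6.626 × 10⁻³⁴ / 4.236 × 10⁻²⁵ = 1.56 × 10⁻⁹ m = 1560 pm.

λ = 1560 pm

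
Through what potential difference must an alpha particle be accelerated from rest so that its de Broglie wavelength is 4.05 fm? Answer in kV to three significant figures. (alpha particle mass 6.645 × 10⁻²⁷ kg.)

p = h/λ = 6.626 × 10⁻³⁴ / 4.050 × 10⁻¹⁵ = 1.636 × 10⁻¹⁹ kg·m/s.
KE = p²/(2m) = 2.014 × 10⁻¹² J.
V = KE/2e = 2.014 × 10⁻¹² / (2 × 1.602 × 10⁻¹⁹) = 6290 kV.

V = 6290 kV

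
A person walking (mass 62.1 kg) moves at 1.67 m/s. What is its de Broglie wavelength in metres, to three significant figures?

p = mv = 62.1 × 1.67 = 1.037 × 10² kg·m/s.
λ = h/p = 6.626 × 10⁻³⁴ / 1.037 × 10² = 6.39 × 10⁻³⁶ m.

λ = 6.39 × 10⁻³⁶ m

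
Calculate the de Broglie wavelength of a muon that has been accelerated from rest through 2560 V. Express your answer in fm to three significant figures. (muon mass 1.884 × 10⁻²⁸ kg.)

KE = eV = 1.602 × 10⁻¹⁹ × 2560 = 4.101 × 10⁻¹⁶ J.
p = √(2mKE) = √(2 × 1.884 × 10⁻²⁸ × 4.101 × 10⁻¹⁶) = 3.931 × 10⁻²² kg·m/s.
λ = h/p = 6.626 × 10⁻³⁴ / 3.931 × 10⁻²² = 1.69 × 10⁻¹² m = 1690 fm.

λ = 1690 fm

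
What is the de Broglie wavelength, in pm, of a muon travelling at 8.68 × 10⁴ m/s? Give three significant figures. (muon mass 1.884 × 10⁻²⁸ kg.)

p = mv = 1.884 × 10⁻²⁸ × 8.68 × 10⁴ = 1.635 × 10⁻²³ kg·m/s.
λ = h/p = 6.626 × 10⁻³⁴ / 1.635 × 10⁻²³ = 4.05 × 10⁻¹¹ m = 40.5 pm.

λ = 40.5 pm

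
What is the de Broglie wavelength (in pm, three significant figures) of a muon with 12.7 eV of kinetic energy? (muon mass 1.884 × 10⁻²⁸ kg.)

λ = 23.9 pm

KE = 12.7 eV = 2.035 × 10⁻¹⁸ J.
p = √(2mKE) = √(2 × 1.884 × 10⁻²⁸ × 2.035 × 10⁻¹⁸) = 2.769 × 10⁻²³ kg·m/s.
λ = h/p = 6.626 × 10⁻³⁴ / 2.769 × 10⁻²³ = 2.39 × 10⁻¹¹ m = 23.9 pm.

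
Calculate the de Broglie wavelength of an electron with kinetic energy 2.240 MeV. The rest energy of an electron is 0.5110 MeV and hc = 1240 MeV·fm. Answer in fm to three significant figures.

Total energy E = KE + m₀c² = 2.240 + 0.5110 = 2.7510 MeV.
(pc)² = E² − (m₀c²)² = (2.7510)² − (0.5110)² = 7.307 MeV², so pc = 2.703 MeV.
λ = hc/(pc) = 1240 MeV·fm / 2.703 MeV = 459 fm.

λ = 459 fm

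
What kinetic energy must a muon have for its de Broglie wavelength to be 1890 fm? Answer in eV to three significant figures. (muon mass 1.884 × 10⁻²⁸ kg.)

KE = 2040 eV

p = h/λ = 6.626 × 10⁻³⁴ / 1.890 × 10⁻¹² = 3.506 × 10⁻²² kg·m/s.
KE = p²/(2m) = (3.506 × 10⁻²²)² / (2 × 1.884 × 10⁻²⁸) = 3.262 × 10⁻¹⁶ J = 2040 eV.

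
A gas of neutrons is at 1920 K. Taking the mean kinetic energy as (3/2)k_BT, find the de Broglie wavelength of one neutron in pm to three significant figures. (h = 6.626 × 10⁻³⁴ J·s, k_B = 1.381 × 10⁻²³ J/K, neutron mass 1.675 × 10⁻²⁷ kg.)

λ = 57.4 pm

KE = (3/2)k_BT = 1.5 × 1.381 × 10⁻²³ × 1920 = 3.977 × 10⁻²⁰ J.
p = √(2mKE) = √(2 × 1.675 × 10⁻²⁷ × 3.977 × 10⁻²⁰) = 1.154 × 10⁻²³ kg·m/s.
λ = h/p = 5.74 × 10⁻¹¹ m = 57.4 pm.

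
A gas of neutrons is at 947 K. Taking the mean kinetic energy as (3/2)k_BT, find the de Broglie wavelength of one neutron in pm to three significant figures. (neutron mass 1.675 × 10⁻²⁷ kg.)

λ = 81.7 pm

KE = (3/2)k_BT = 1.5 × 1.381 × 10⁻²³ × 947 = 1.962 × 10⁻²⁰ J.
p = √(2mKE) = √(2 × 1.675 × 10⁻²⁷ × 1.962 × 10⁻²⁰) = 8.107 × 10⁻²⁴ kg·m/s.
λ = h/p = 8.17 × 10⁻¹¹ m = 81.7 pm.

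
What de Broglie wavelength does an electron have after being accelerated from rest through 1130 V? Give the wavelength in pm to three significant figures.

KE = eV = 1.602 × 10⁻¹⁹ × 1130 = 1.810 × 10⁻¹⁶ J.
p = √(2mKE) = √(2 × 9.109 × 10⁻³¹ × 1.810 × 10⁻¹⁶) = 1.816 × 10⁻²³ kg·m/s.
λ = h/p = 6.626 × 10⁻³⁴ / 1.816 × 10⁻²³ = 3.65 × 10⁻¹¹ m = 36.5 pm.

λ = 36.5 pm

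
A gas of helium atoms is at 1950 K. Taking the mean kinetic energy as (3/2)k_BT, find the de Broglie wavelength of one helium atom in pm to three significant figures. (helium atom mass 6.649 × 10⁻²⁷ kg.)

λ = 28.6 pm

KE = (3/2)k_BT = 1.5 × 1.381 × 10⁻²³ × 1950 = 4.039 × 10⁻²⁰ J.
p = √(2mKE) = √(2 × 6.649 × 10⁻²⁷ × 4.039 × 10⁻²⁰) = 2.318 × 10⁻²³ kg·m/s.
λ = h/p = 2.86 × 10⁻¹¹ m = 28.6 pm.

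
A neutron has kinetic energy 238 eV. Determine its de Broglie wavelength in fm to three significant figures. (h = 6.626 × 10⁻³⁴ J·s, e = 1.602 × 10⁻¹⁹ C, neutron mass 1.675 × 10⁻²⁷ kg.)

KE = 238 eV = 3.813 × 10⁻¹⁷ J.
p = √(2mKE) = √(2 × 1.675 × 10⁻²⁷ × 3.813 × 10⁻¹⁷) = 3.574 × 10⁻²² kg·m/s.
λ = h/p = 6.626 × 10⁻³⁴ / 3.574 × 10⁻²² = 1.85 × 10⁻¹² m = 1850 fm.

λ = 1850 fm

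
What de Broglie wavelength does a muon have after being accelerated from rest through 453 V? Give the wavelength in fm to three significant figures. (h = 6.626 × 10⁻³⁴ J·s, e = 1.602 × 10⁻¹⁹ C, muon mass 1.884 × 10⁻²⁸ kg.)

KE = eV = 1.602 × 10⁻¹⁹ × 453.0 = 7.257 × 10⁻¹⁷ J.
p = √(2mKE) = √(2 × 1.884 × 10⁻²⁸ × 7.257 × 10⁻¹⁷) = 1.654 × 10⁻²² kg·m/s.
λ = h/p = 6.626 × 10⁻³⁴ / 1.654 × 10⁻²² = 4.01 × 10⁻¹² m = 4010 fm.

λ = 4010 fm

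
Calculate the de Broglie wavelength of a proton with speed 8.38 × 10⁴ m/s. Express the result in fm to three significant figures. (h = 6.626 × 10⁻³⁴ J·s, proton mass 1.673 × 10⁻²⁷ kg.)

λ = 4730 fm

p = mv = 1.673 × 10⁻²⁷ × 8.38 × 10⁴ = 1.402 × 10⁻²² kg·m/s.
λ = h/p = 6.626 × 10⁻³⁴ / 1.402 × 10⁻²² = 4.73 × 10⁻¹² m = 4730 fm.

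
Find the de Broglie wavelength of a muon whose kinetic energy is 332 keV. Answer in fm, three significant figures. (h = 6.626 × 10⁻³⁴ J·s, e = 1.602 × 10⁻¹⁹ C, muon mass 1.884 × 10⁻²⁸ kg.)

KE = 332 keV = 5.319 × 10⁻¹⁴ J.
p = √(2mKE) = √(2 × 1.884 × 10⁻²⁸ × 5.319 × 10⁻¹⁴) = 4.477 × 10⁻²¹ kg·m/s.
λ = h/p = 6.626 × 10⁻³⁴ / 4.477 × 10⁻²¹ = 1.48 × 10⁻¹³ m = 148 fm.

λ = 148 fm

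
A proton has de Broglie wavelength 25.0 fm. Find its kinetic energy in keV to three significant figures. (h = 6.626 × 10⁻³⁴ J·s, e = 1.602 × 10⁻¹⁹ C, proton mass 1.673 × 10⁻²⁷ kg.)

KE = 1310 keV

p = h/λ = 6.626 × 10⁻³⁴ / 2.500 × 10⁻¹⁴ = 2.650 × 10⁻²⁰ kg·m/s.
KE = p²/(2m) = (2.650 × 10⁻²⁰)² / (2 × 1.673 × 10⁻²⁷) = 2.099 × 10⁻¹³ J = 1310 keV.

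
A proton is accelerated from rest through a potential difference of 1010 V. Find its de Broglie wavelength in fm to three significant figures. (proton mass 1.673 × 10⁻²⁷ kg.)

λ = 901 fm

KE = eV = 1.602 × 10⁻¹⁹ × 1010 = 1.618 × 10⁻¹⁶ J.
p = √(2mKE) = √(2 × 1.673 × 10⁻²⁷ × 1.618 × 10⁻¹⁶) = 7.358 × 10⁻²² kg·m/s.
λ = h/p = 6.626 × 10⁻³⁴ / 7.358 × 10⁻²² = 9.01 × 10⁻¹³ m = 901 fm.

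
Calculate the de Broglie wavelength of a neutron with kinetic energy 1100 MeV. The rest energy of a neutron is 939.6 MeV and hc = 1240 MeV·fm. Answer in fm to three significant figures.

Total energy E = KE + m₀c² = 1100 + 939.6 = 2039.6 MeV.
(pc)² = E² − (m₀c²)² = (2039.6)² − (939.6)² = 3.277 × 10⁶ MeV², so pc = 1810 MeV.
λ = hc/(pc) = 1240 MeV·fm / 1810 MeV = 0.685 fm.

λ = 0.685 fm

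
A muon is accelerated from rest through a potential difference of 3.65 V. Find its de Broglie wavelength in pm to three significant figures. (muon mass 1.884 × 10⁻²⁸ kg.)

KE = eV = 1.602 × 10⁻¹⁹ × 3.650 = 5.847 × 10⁻¹⁹ J.
p = √(2mKE) = √(2 × 1.884 × 10⁻²⁸ × 5.847 × 10⁻¹⁹) = 1.484 × 10⁻²³ kg·m/s.
λ = h/p = 6.626 × 10⁻³⁴ / 1.484 × 10⁻²³ = 4.46 × 10⁻¹¹ m = 44.6 pm.

λ = 44.6 pm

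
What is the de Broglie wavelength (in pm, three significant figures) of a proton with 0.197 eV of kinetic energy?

λ = 64.5 pm

KE = 0.197 eV = 3.156 × 10⁻²⁰ J.
p = √(2mKE) = √(2 × 1.673 × 10⁻²⁷ × 3.156 × 10⁻²⁰) = 1.028 × 10⁻²³ kg·m/s.
λ = h/p = 6.626 × 10⁻³⁴ / 1.028 × 10⁻²³ = 6.45 × 10⁻¹¹ m = 64.5 pm.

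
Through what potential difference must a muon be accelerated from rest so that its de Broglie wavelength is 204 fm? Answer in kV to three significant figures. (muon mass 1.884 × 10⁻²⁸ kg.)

V = 175 kV

p = h/λ = 6.626 × 10⁻³⁴ / 2.040 × 10⁻¹³ = 3.248 × 10⁻²¹ kg·m/s.
KE = p²/(2m) = 2.800 × 10⁻¹⁴ J.
V = KE/e = 2.800 × 10⁻¹⁴ / (1.602 × 10⁻¹⁹) = 175 kV.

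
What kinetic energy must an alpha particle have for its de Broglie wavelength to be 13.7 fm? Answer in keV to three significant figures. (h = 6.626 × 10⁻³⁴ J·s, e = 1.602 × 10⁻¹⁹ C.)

KE = 1100 keV

p = h/λ = 6.626 × 10⁻³⁴ / 1.370 × 10⁻¹⁴ = 4.836 × 10⁻²⁰ kg·m/s.
KE = p²/(2m) = (4.836 × 10⁻²⁰)² / (2 × 6.645 × 10⁻²⁷) = 1.760 × 10⁻¹³ J = 1100 keV.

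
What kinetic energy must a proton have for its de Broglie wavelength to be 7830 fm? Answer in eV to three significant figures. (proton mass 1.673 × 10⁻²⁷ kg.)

KE = 13.4 eV

p = h/λ = 6.626 × 10⁻³⁴ / 7.830 × 10⁻¹² = 8.462 × 10⁻²³ kg·m/s.
KE = p²/(2m) = (8.462 × 10⁻²³)² / (2 × 1.673 × 10⁻²⁷) = 2.140 × 10⁻¹⁸ J = 13.4 eV.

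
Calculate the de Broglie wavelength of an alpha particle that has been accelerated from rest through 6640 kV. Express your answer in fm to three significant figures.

λ = 3.94 fm

KE = 2eV = 2 × 1.602 × 10⁻¹⁹ × 6.640 × 10⁶ = 2.127 × 10⁻¹² J.
p = √(2mKE) = √(2 × 6.645 × 10⁻²⁷ × 2.127 × 10⁻¹²) = 1.681 × 10⁻¹⁹ kg·m/s.
λ = h/p = 6.626 × 10⁻³⁴ / 1.681 × 10⁻¹⁹ = 3.94 × 10⁻¹⁵ m = 3.94 fm.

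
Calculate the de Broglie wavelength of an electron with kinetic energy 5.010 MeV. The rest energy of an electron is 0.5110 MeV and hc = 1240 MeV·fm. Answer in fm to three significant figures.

Total energy E = KE + m₀c² = 5.010 + 0.5110 = 5.5210 MeV.
(pc)² = E² − (m₀c²)² = (5.5210)² − (0.5110)² = 30.22 MeV², so pc = 5.497 MeV.
λ = hc/(pc) = 1240 MeV·fm / 5.497 MeV = 226 fm.

λ = 226 fm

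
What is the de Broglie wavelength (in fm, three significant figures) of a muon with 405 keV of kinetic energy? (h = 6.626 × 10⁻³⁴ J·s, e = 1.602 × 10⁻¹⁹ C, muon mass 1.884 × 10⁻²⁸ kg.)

KE = 405 keV = 6.488 × 10⁻¹⁴ J.
p = √(2mKE) = √(2 × 1.884 × 10⁻²⁸ × 6.488 × 10⁻¹⁴) = 4.944 × 10⁻²¹ kg·m/s.
λ = h/p = 6.626 × 10⁻³⁴ / 4.944 × 10⁻²¹ = 1.34 × 10⁻¹³ m = 134 fm.

λ = 134 fm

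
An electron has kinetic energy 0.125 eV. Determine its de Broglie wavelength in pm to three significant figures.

λ = 3470 pm

KE = 0.125 eV = 2.003 × 10⁻²⁰ J.
p = √(2mKE) = √(2 × 9.109 × 10⁻³¹ × 2.003 × 10⁻²⁰) = 1.910 × 10⁻²⁵ kg·m/s.
λ = h/p = 6.626 × 10⁻³⁴ / 1.910 × 10⁻²⁵ = 3.47 × 10⁻⁹ m = 3470 pm.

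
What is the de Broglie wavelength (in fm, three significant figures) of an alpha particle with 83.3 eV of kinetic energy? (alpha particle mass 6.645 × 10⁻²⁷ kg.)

λ = 1570 fm

KE = 83.3 eV = 1.334 × 10⁻¹⁷ J.
p = √(2mKE) = √(2 × 6.645 × 10⁻²⁷ × 1.334 × 10⁻¹⁷) = 4.211 × 10⁻²² kg·m/s.
λ = h/p = 6.626 × 10⁻³⁴ / 4.211 × 10⁻²² = 1.57 × 10⁻¹² m = 1570 fm.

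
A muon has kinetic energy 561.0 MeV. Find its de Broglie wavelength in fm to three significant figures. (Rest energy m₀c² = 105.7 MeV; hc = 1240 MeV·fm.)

λ = 1.88 fm

Total energy E = KE + m₀c² = 561.0 + 105.7 = 666.7 MeV.
(pc)² = E² − (m₀c²)² = (666.7)² − (105.7)² = 4.333 × 10⁵ MeV², so pc = 658.3 MeV.
λ = hc/(pc) = 1240 MeV·fm / 658.3 MeV = 1.88 fm.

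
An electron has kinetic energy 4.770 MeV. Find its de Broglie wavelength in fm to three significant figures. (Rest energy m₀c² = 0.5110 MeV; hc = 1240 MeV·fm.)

λ = 236 fm

Total energy E = KE + m₀c² = 4.770 + 0.5110 = 5.2810 MeV.
(pc)² = E² − (m₀c²)² = (5.2810)² − (0.5110)² = 27.63 MeV², so pc = 5.256 MeV.
λ = hc/(pc) = 1240 MeV·fm / 5.256 MeV = 236 fm.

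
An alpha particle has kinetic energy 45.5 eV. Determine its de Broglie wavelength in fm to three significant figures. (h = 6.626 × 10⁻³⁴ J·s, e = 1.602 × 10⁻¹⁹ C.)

KE = 45.5 eV = 7.289 × 10⁻¹⁸ J.
p = √(2mKE) = √(2 × 6.645 × 10⁻²⁷ × 7.289 × 10⁻¹⁸) = 3.112 × 10⁻²² kg·m/s.
λ = h/p = 6.626 × 10⁻³⁴ / 3.112 × 10⁻²² = 2.13 × 10⁻¹² m = 2130 fm.

λ = 2130 fm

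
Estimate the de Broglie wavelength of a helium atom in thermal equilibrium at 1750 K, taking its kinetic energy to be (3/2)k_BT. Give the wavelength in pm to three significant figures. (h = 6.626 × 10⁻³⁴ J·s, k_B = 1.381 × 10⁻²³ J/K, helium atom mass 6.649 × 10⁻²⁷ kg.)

λ = 30.2 pm

KE = (3/2)k_BT = 1.5 × 1.381 × 10⁻²³ × 1750 = 3.625 × 10⁻²⁰ J.
p = √(2mKE) = √(2 × 6.649 × 10⁻²⁷ × 3.625 × 10⁻²⁰) = 2.196 × 10⁻²³ kg·m/s.
λ = h/p = 3.02 × 10⁻¹¹ m = 30.2 pm.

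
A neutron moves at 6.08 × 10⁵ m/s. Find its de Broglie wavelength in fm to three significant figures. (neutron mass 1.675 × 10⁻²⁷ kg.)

p = mv = 1.675 × 10⁻²⁷ × 6.08 × 10⁵ = 1.018 × 10⁻²¹ kg·m/s.
λ = h/p = 6.626 × 10⁻³⁴ / 1.018 × 10⁻²¹ = 6.51 × 10⁻¹³ m = 651 fm.

λ = 651 fm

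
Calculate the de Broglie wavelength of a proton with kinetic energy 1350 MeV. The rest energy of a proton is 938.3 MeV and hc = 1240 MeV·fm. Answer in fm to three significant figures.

λ = 0.594 fm

Total energy E = KE + m₀c² = 1350 + 938.3 = 2288.3 MeV.
(pc)² = E² − (m₀c²)² = (2288.3)² − (938.3)² = 4.356 × 10⁶ MeV², so pc = 2087 MeV.
λ = hc/(pc) = 1240 MeV·fm / 2087 MeV = 0.594 fm.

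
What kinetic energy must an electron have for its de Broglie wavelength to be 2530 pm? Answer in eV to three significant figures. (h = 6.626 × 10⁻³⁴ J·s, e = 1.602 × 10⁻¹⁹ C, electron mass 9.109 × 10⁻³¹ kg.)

p = h/λ = 6.626 × 10⁻³⁴ / 2.530 × 10⁻⁹ = 2.619 × 10⁻²⁵ kg·m/s.
KE = p²/(2m) = (2.619 × 10⁻²⁵)² / (2 × 9.109 × 10⁻³¹) = 3.765 × 10⁻²⁰ J = 0.235 eV.

KE = 0.235 eV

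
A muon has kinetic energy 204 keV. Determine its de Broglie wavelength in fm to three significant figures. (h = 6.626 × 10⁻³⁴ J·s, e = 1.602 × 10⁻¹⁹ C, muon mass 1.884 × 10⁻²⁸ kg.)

λ = 189 fm

KE = 204 keV = 3.268 × 10⁻¹⁴ J.
p = √(2mKE) = √(2 × 1.884 × 10⁻²⁸ × 3.268 × 10⁻¹⁴) = 3.509 × 10⁻²¹ kg·m/s.
λ = h/p = 6.626 × 10⁻³⁴ / 3.509 × 10⁻²¹ = 1.89 × 10⁻¹³ m = 189 fm.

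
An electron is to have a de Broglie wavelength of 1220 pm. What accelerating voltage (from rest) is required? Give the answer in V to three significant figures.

V = 1.01 V

p = h/λ = 6.626 × 10⁻³⁴ / 1.220 × 10⁻⁹ = 5.431 × 10⁻²⁵ kg·m/s.
KE = p²/(2m) = 1.619 × 10⁻¹⁹ J.
V = KE/e = 1.619 × 10⁻¹⁹ / (1.602 × 10⁻¹⁹) = 1.01 V.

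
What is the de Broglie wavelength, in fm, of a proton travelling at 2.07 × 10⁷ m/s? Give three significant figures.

λ = 19.1 fm

p = mv = 1.673 × 10⁻²⁷ × 2.07 × 10⁷ = 3.463 × 10⁻²⁰ kg·m/s.
λ = h/p = 6.626 × 10⁻³⁴ / 3.463 × 10⁻²⁰ = 1.91 × 10⁻¹⁴ m = 19.1 fm.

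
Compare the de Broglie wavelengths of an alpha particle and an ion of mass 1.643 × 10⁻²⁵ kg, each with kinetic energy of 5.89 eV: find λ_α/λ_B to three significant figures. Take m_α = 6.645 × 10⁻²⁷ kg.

At fixed KE, p = √(2mKE) so λ = h/p ∝ 1/√m.
λ_α/λ_B = √(m_B/m_α) = √(1.643 × 10⁻²⁵/6.645 × 10⁻²⁷) = √(24.73) = 4.97.

λ_α/λ_B = 4.97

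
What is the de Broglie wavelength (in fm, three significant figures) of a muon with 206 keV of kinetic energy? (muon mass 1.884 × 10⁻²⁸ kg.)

λ = 188 fm

KE = 206 keV = 3.300 × 10⁻¹⁴ J.
p = √(2mKE) = √(2 × 1.884 × 10⁻²⁸ × 3.300 × 10⁻¹⁴) = 3.526 × 10⁻²¹ kg·m/s.
λ = h/p = 6.626 × 10⁻³⁴ / 3.526 × 10⁻²¹ = 1.88 × 10⁻¹³ m = 188 fm.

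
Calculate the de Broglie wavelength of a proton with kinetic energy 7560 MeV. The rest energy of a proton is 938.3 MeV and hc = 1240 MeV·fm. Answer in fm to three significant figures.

Total energy E = KE + m₀c² = 7560 + 938.3 = 8498.3 MeV.
(pc)² = E² − (m₀c²)² = (8498.3)² − (938.3)² = 7.134 × 10⁷ MeV², so pc = 8446 MeV.
λ = hc/(pc) = 1240 MeV·fm / 8446 MeV = 0.147 fm.

λ = 0.147 fm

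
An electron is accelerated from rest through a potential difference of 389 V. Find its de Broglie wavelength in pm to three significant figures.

KE = eV = 1.602 × 10⁻¹⁹ × 389.0 = 6.232 × 10⁻¹⁷ J.
p = √(2mKE) = √(2 × 9.109 × 10⁻³¹ × 6.232 × 10⁻¹⁷) = 1.066 × 10⁻²³ kg·m/s.
λ = h/p = 6.626 × 10⁻³⁴ / 1.066 × 10⁻²³ = 6.22 × 10⁻¹¹ m = 62.2 pm.

λ = 62.2 pm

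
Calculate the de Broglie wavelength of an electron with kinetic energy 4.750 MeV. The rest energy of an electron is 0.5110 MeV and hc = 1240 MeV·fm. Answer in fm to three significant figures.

λ = 237 fm

Total energy E = KE + m₀c² = 4.750 + 0.5110 = 5.2610 MeV.
(pc)² = E² − (m₀c²)² = (5.2610)² − (0.5110)² = 27.42 MeV², so pc = 5.236 MeV.
λ = hc/(pc) = 1240 MeV·fm / 5.236 MeV = 237 fm.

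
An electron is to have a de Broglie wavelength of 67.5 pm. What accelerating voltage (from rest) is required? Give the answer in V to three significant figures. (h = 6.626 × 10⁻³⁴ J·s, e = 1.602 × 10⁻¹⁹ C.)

V = 330 V

p = h/λ = 6.626 × 10⁻³⁴ / 6.750 × 10⁻¹¹ = 9.816 × 10⁻²⁴ kg·m/s.
KE = p²/(2m) = 5.289 × 10⁻¹⁷ J.
V = KE/e = 5.289 × 10⁻¹⁷ / (1.602 × 10⁻¹⁹) = 330 V.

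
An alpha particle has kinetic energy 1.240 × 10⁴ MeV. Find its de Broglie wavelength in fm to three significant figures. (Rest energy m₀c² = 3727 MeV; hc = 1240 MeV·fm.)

Total energy E = KE + m₀c² = 1.240 × 10⁴ + 3727 = 16127 MeV.
(pc)² = E² − (m₀c²)² = (16127)² − (3727)² = 2.462 × 10⁸ MeV², so pc = 1.569 × 10⁴ MeV.
λ = hc/(pc) = 1240 MeV·fm / 1.569 × 10⁴ MeV = 0.0790 fm.

λ = 0.0790 fm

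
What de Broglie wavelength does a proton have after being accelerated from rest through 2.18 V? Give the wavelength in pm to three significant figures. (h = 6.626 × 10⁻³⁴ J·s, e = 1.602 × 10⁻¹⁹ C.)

λ = 19.4 pm

KE = eV = 1.602 × 10⁻¹⁹ × 2.180 = 3.492 × 10⁻¹⁹ J.
p = √(2mKE) = √(2 × 1.673 × 10⁻²⁷ × 3.492 × 10⁻¹⁹) = 3.418 × 10⁻²³ kg·m/s.
λ = h/p = 6.626 × 10⁻³⁴ / 3.418 × 10⁻²³ = 1.94 × 10⁻¹¹ m = 19.4 pm.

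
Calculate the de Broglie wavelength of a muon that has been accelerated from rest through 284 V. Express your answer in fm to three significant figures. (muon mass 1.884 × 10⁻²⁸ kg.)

λ = 5060 fm

KE = eV = 1.602 × 10⁻¹⁹ × 284.0 = 4.550 × 10⁻¹⁷ J.
p = √(2mKE) = √(2 × 1.884 × 10⁻²⁸ × 4.550 × 10⁻¹⁷) = 1.309 × 10⁻²² kg·m/s.
λ = h/p = 6.626 × 10⁻³⁴ / 1.309 × 10⁻²² = 5.06 × 10⁻¹² m = 5060 fm.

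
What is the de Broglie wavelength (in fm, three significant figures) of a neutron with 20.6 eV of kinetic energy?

KE = 20.6 eV = 3.300 × 10⁻¹⁸ J.
p = √(2mKE) = √(2 × 1.675 × 10⁻²⁷ × 3.300 × 10⁻¹⁸) = 1.051 × 10⁻²² kg·m/s.
λ = h/p = 6.626 × 10⁻³⁴ / 1.051 × 10⁻²² = 6.30 × 10⁻¹² m = 6300 fm.

λ = 6300 fm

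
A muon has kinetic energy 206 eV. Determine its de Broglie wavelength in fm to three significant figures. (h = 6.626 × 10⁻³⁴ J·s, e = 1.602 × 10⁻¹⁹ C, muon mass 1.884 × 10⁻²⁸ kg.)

λ = 5940 fm

KE = 206 eV = 3.300 × 10⁻¹⁷ J.
p = √(2mKE) = √(2 × 1.884 × 10⁻²⁸ × 3.300 × 10⁻¹⁷) = 1.115 × 10⁻²² kg·m/s.
λ = h/p = 6.626 × 10⁻³⁴ / 1.115 × 10⁻²² = 5.94 × 10⁻¹² m = 5940 fm.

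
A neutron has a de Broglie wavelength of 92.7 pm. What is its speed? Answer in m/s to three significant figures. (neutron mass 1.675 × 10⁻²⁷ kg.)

p = h/λ = 6.626 × 10⁻³⁴ / 9.270 × 10⁻¹¹ = 7.148 × 10⁻²⁴ kg·m/s.
v = p/m = 7.148 × 10⁻²⁴ / 1.675 × 10⁻²⁷ = 4.27 × 10³ m/s = 4270 m/s.

v = 4270 m/s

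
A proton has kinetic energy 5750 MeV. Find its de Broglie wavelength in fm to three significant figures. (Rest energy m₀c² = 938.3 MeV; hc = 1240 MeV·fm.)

Total energy E = KE + m₀c² = 5750 + 938.3 = 6688.3 MeV.
(pc)² = E² − (m₀c²)² = (6688.3)² − (938.3)² = 4.385 × 10⁷ MeV², so pc = 6622 MeV.
λ = hc/(pc) = 1240 MeV·fm / 6622 MeV = 0.187 fm.

λ = 0.187 fm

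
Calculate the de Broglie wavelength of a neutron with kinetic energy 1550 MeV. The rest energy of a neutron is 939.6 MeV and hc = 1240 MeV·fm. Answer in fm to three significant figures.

Total energy E = KE + m₀c² = 1550 + 939.6 = 2489.6 MeV.
(pc)² = E² − (m₀c²)² = (2489.6)² − (939.6)² = 5.315 × 10⁶ MeV², so pc = 2305 MeV.
λ = hc/(pc) = 1240 MeV·fm / 2305 MeV = 0.538 fm.

λ = 0.538 fm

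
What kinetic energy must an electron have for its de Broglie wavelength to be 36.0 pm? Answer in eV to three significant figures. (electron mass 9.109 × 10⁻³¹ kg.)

KE = 1160 eV

p = h/λ = 6.626 × 10⁻³⁴ / 3.600 × 10⁻¹¹ = 1.841 × 10⁻²³ kg·m/s.
KE = p²/(2m) = (1.841 × 10⁻²³)² / (2 × 9.109 × 10⁻³¹) = 1.860 × 10⁻¹⁶ J = 1160 eV.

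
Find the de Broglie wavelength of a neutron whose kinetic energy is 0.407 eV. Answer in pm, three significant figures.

KE = 0.407 eV = 6.520 × 10⁻²⁰ J.
p = √(2mKE) = √(2 × 1.675 × 10⁻²⁷ × 6.520 × 10⁻²⁰) = 1.478 × 10⁻²³ kg·m/s.
λ = h/p = 6.626 × 10⁻³⁴ / 1.478 × 10⁻²³ = 4.48 × 10⁻¹¹ m = 44.8 pm.

λ = 44.8 pm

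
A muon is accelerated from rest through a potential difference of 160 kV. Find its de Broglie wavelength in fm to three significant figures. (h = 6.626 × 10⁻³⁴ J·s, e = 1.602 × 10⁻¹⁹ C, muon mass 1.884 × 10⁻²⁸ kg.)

KE = eV = 1.602 × 10⁻¹⁹ × 1.600 × 10⁵ = 2.563 × 10⁻¹⁴ J.
p = √(2mKE) = √(2 × 1.884 × 10⁻²⁸ × 2.563 × 10⁻¹⁴) = 3.108 × 10⁻²¹ kg·m/s.
λ = h/p = 6.626 × 10⁻³⁴ / 3.108 × 10⁻²¹ = 2.13 × 10⁻¹³ m = 213 fm.

λ = 213 fm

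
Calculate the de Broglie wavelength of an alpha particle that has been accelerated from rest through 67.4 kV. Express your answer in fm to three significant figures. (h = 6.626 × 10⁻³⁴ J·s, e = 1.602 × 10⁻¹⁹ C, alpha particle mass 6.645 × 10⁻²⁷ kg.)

KE = 2eV = 2 × 1.602 × 10⁻¹⁹ × 6.740 × 10⁴ = 2.159 × 10⁻¹⁴ J.
p = √(2mKE) = √(2 × 6.645 × 10⁻²⁷ × 2.159 × 10⁻¹⁴) = 1.694 × 10⁻²⁰ kg·m/s.
λ = h/p = 6.626 × 10⁻³⁴ / 1.694 × 10⁻²⁰ = 3.91 × 10⁻¹⁴ m = 39.1 fm.

λ = 39.1 fm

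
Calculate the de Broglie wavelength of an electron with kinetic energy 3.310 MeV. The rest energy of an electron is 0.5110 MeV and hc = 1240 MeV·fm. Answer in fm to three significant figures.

Total energy E = KE + m₀c² = 3.310 + 0.5110 = 3.8210 MeV.
(pc)² = E² − (m₀c²)² = (3.8210)² − (0.5110)² = 14.34 MeV², so pc = 3.787 MeV.
λ = hc/(pc) = 1240 MeV·fm / 3.787 MeV = 327 fm.

λ = 327 fm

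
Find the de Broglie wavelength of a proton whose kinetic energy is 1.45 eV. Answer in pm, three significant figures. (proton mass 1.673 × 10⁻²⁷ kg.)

λ = 23.8 pm

KE = 1.45 eV = 2.323 × 10⁻¹⁹ J.
p = √(2mKE) = √(2 × 1.673 × 10⁻²⁷ × 2.323 × 10⁻¹⁹) = 2.788 × 10⁻²³ kg·m/s.
λ = h/p = 6.626 × 10⁻³⁴ / 2.788 × 10⁻²³ = 2.38 × 10⁻¹¹ m = 23.8 pm.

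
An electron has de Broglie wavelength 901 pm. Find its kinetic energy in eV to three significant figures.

KE = 1.85 eV

p = h/λ = 6.626 × 10⁻³⁴ / 9.010 × 10⁻¹⁰ = 7.354 × 10⁻²⁵ kg·m/s.
KE = p²/(2m) = (7.354 × 10⁻²⁵)² / (2 × 9.109 × 10⁻³¹) = 2.969 × 10⁻¹⁹ J = 1.85 eV.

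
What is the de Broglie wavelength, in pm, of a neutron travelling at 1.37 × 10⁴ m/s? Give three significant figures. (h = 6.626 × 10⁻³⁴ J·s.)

λ = 28.9 pm

p = mv = 1.675 × 10⁻²⁷ × 1.37 × 10⁴ = 2.295 × 10⁻²³ kg·m/s.
λ = h/p = 6.626 × 10⁻³⁴ / 2.295 × 10⁻²³ = 2.89 × 10⁻¹¹ m = 28.9 pm.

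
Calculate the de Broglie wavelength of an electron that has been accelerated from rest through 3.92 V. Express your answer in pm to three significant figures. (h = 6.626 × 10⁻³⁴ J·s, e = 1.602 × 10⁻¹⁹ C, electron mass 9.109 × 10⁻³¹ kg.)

λ = 619 pm

KE = eV = 1.602 × 10⁻¹⁹ × 3.920 = 6.280 × 10⁻¹⁹ J.
p = √(2mKE) = √(2 × 9.109 × 10⁻³¹ × 6.280 × 10⁻¹⁹) = 1.070 × 10⁻²⁴ kg·m/s.
λ = h/p = 6.626 × 10⁻³⁴ / 1.070 × 10⁻²⁴ = 6.19 × 10⁻¹⁰ m = 619 pm.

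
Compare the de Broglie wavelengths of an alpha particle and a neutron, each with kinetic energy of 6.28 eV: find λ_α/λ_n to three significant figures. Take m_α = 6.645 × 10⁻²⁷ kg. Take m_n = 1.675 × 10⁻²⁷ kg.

At fixed KE, p = √(2mKE) so λ = h/p ∝ 1/√m.
λ_α/λ_n = √(m_n/m_α) = √(1.675 × 10⁻²⁷/6.645 × 10⁻²⁷) = √(0.2521) = 0.502.

λ_α/λ_n = 0.502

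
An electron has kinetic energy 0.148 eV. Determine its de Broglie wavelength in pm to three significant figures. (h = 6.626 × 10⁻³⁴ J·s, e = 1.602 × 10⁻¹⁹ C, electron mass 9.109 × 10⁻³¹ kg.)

λ = 3190 pm

KE = 0.148 eV = 2.371 × 10⁻²⁰ J.
p = √(2mKE) = √(2 × 9.109 × 10⁻³¹ × 2.371 × 10⁻²⁰) = 2.078 × 10⁻²⁵ kg·m/s.
λ = h/p = 6.626 × 10⁻³⁴ / 2.078 × 10⁻²⁵ = 3.19 × 10⁻⁹ m = 3190 pm.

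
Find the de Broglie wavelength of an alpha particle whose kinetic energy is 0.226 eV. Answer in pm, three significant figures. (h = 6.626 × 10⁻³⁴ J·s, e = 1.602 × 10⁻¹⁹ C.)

KE = 0.226 eV = 3.621 × 10⁻²⁰ J.
p = √(2mKE) = √(2 × 6.645 × 10⁻²⁷ × 3.621 × 10⁻²⁰) = 2.194 × 10⁻²³ kg·m/s.
λ = h/p = 6.626 × 10⁻³⁴ / 2.194 × 10⁻²³ = 3.02 × 10⁻¹¹ m = 30.2 pm.

λ = 30.2 pm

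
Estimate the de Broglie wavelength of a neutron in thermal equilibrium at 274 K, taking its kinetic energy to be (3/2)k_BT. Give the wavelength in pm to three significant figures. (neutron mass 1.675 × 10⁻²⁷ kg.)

KE = (3/2)k_BT = 1.5 × 1.381 × 10⁻²³ × 274 = 5.676 × 10⁻²¹ J.
p = √(2mKE) = √(2 × 1.675 × 10⁻²⁷ × 5.676 × 10⁻²¹) = 4.361 × 10⁻²⁴ kg·m/s.
λ = h/p = 1.52 × 10⁻¹⁰ m = 152 pm.

λ = 152 pm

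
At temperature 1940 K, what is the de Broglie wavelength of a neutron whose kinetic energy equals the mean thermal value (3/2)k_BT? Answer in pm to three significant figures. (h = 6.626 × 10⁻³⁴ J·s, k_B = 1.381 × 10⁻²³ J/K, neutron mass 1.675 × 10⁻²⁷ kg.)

λ = 57.1 pm

KE = (3/2)k_BT = 1.5 × 1.381 × 10⁻²³ × 1940 = 4.019 × 10⁻²⁰ J.
p = √(2mKE) = √(2 × 1.675 × 10⁻²⁷ × 4.019 × 10⁻²⁰) = 1.160 × 10⁻²³ kg·m/s.
λ = h/p = 5.71 × 10⁻¹¹ m = 57.1 pm.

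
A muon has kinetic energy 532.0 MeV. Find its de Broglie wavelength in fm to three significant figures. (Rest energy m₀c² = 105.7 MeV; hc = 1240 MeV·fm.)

λ = 1.97 fm

Total energy E = KE + m₀c² = 532.0 + 105.7 = 637.7 MeV.
(pc)² = E² − (m₀c²)² = (637.7)² − (105.7)² = 3.955 × 10⁵ MeV², so pc = 628.9 MeV.
λ = hc/(pc) = 1240 MeV·fm / 628.9 MeV = 1.97 fm.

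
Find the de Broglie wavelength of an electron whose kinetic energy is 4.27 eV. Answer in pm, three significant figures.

KE = 4.27 eV = 6.841 × 10⁻¹⁹ J.
p = √(2mKE) = √(2 × 9.109 × 10⁻³¹ × 6.841 × 10⁻¹⁹) = 1.116 × 10⁻²⁴ kg·m/s.
λ = h/p = 6.626 × 10⁻³⁴ / 1.116 × 10⁻²⁴ = 5.94 × 10⁻¹⁰ m = 594 pm.

λ = 594 pm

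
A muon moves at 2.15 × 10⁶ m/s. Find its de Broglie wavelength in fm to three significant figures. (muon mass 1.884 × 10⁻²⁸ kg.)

p = mv = 1.884 × 10⁻²⁸ × 2.15 × 10⁶ = 4.051 × 10⁻²² kg·m/s.
λ = h/p = 6.626 × 10⁻³⁴ / 4.051 × 10⁻²² = 1.64 × 10⁻¹² m = 1640 fm.

λ = 1640 fm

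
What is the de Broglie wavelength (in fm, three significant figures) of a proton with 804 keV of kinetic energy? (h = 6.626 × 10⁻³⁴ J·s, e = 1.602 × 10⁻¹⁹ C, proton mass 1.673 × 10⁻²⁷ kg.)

λ = 31.9 fm

KE = 804 keV = 1.288 × 10⁻¹³ J.
p = √(2mKE) = √(2 × 1.673 × 10⁻²⁷ × 1.288 × 10⁻¹³) = 2.076 × 10⁻²⁰ kg·m/s.
λ = h/p = 6.626 × 10⁻³⁴ / 2.076 × 10⁻²⁰ = 3.19 × 10⁻¹⁴ m = 31.9 fm.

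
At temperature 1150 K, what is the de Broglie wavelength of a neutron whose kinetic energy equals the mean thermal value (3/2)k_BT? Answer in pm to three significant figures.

KE = (3/2)k_BT = 1.5 × 1.381 × 10⁻²³ × 1150 = 2.382 × 10⁻²⁰ J.
p = √(2mKE) = √(2 × 1.675 × 10⁻²⁷ × 2.382 × 10⁻²⁰) = 8.933 × 10⁻²⁴ kg·m/s.
λ = h/p = 7.42 × 10⁻¹¹ m = 74.2 pm.

λ = 74.2 pm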